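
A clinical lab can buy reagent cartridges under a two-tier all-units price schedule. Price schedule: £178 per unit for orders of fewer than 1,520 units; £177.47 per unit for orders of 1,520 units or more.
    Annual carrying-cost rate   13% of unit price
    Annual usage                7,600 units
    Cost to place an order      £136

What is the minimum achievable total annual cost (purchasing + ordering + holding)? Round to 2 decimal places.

£1,359,716.29

H₁ = 13%×£178 = £23.1400;  H₂ = 13%×£177.47 = £23.0711
EOQ₁ = √(2×7,600×136/23.1400) = 298.89  (< 1,520, feasible at tier 1)
EOQ₂ = √(2×7,600×136/23.0711) = 299.33  (< 1,520 → use Q = 1,520 at tier-2 price)
TC(tier 1 (EOQ₁), Q≈298.9) = £1,359,716.29
TC(tier 2, Q≈1,520.0) = £1,366,986.04
Minimum at tier 1 (EOQ₁): £1,359,716.29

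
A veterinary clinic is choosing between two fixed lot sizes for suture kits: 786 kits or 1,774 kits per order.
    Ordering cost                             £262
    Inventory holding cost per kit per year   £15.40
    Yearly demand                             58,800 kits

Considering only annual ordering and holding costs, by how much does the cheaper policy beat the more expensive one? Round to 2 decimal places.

For each Q, cost = (D/Q)·S + (Q/2)·H.
TC(786) = (58,800/786)×262 + (786/2)×15.4 = £25,652.20
TC(1,774) = (58,800/1,774)×262 + (1,774/2)×15.4 = £22,343.90
|ΔTC| = |£25,652.20 − £22,343.90| = £3,308.30

£3,308.30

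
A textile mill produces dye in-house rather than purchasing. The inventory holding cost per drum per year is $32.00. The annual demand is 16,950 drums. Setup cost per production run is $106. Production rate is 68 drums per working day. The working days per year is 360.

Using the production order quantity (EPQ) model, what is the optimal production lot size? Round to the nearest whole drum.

d = 16,950/360 = 47.0833 drums/day;  effective holding cost H(1 − d/p) = 32·(1 − 47.0833/68) = 9.84314
Q* = √(2DS / H_eff) = √(2·16,950·106 / 9.84314) ≈ 604.21

604 drums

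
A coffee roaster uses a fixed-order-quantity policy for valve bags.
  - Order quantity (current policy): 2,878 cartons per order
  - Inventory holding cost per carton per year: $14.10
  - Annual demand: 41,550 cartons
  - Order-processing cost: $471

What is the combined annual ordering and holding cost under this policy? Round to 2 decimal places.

Ordering: D/Q × S = 41,550/2,878 × $471 = $6,799.88
Holding:  Q/2 × H = 2,878/2 × $14.1 = $20,289.90
Total = $6,799.88 + $20,289.90 = $27,089.78

$27,089.78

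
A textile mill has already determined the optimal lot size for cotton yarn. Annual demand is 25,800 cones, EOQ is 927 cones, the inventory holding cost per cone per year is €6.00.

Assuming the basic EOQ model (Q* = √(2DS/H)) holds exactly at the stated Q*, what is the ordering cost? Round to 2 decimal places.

€99.92

EOQ relation: Q² = 2DS/H, so rearrange for the unknown.
S = Q²H / (2D) = 927² × 6 / (2 × 25,800) = 99.9220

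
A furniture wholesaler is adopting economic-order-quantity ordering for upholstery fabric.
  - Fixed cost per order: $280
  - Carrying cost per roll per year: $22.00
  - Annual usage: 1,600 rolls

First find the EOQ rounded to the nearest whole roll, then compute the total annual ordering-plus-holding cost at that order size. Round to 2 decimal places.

$4,439.82

Q* = √(2·D·S / H) = √(2·1,600·280 / 22) = √40,727.3 ≈ 201.81 → Q = 202 rolls
Annual ordering cost = (D/Q)·S = (1,600/202) × 280 = $2,217.82
Annual holding cost  = (Q/2)·H = (202/2) × 22 = $2,222.00
Total = $2,217.82 + $2,222.00 = $4,439.82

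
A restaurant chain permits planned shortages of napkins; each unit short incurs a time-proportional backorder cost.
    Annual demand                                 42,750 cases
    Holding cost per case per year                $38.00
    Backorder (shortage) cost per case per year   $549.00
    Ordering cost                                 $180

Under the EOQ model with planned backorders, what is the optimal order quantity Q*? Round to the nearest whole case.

658 cases

Basic EOQ = √(2·42,750·180/38) = 636.396
Backorder adjustment √((H+b)/b) = √((38+549)/549) = 1.0340
Q* = 636.396 × 1.0340 ≈ 658.05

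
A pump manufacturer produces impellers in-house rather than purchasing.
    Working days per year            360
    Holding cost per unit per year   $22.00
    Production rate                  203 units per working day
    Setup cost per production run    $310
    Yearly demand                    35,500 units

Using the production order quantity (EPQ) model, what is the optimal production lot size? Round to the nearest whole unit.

1,395 units

d = 35,500/360 = 98.6111 units/day;  effective holding cost H(1 − d/p) = 22·(1 − 98.6111/203) = 11.31308
Q* = √(2DS / H_eff) = √(2·35,500·310 / 11.31308) ≈ 1,394.82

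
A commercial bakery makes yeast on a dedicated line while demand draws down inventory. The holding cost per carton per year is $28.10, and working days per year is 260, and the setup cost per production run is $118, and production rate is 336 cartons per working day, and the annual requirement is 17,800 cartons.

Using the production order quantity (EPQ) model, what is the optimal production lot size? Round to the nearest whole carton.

d = 17,800/260 = 68.4615 cartons/day;  effective holding cost H(1 − d/p) = 28.1·(1 − 68.4615/336) = 22.37450
Q* = √(2DS / H_eff) = √(2·17,800·118 / 22.37450) ≈ 433.30

433 cartons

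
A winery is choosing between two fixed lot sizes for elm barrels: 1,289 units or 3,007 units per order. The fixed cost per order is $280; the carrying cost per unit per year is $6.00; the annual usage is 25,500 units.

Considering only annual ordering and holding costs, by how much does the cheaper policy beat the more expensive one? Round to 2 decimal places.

$1,989.28

Annual cost at Q: ordering D·S/Q plus holding Q·H/2.
TC(1,289) = (25,500/1,289)×280 + (1,289/2)×6 = $9,406.18
TC(3,007) = (25,500/3,007)×280 + (3,007/2)×6 = $11,395.46
Cheaper: Q = 1,289.  Difference = $1,989.28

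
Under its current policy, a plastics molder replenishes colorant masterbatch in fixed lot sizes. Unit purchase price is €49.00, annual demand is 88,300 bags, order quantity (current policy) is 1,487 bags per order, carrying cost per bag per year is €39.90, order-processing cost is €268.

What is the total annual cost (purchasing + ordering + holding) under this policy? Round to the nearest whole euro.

Annual ordering cost = (D/Q)·S = (88,300/1,487) × 268 = €15,914.19
Annual holding cost  = (Q/2)·H = (1,487/2) × 39.9 = €29,665.65
Purchase cost = D·C = 88,300 × 49 = €4,326,700.00
Total = €15,914.19 + €29,665.65 + €4,326,700.00 = €4,372,279.84

€4,372,280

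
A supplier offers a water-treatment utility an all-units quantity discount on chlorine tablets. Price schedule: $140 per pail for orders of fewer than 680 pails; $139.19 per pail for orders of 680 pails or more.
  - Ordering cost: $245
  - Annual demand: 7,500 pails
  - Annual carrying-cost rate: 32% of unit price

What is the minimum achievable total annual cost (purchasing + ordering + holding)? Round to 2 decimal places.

$1,061,771.08

H₁ = 32%×$140 = $44.8000;  H₂ = 32%×$139.19 = $44.5408
EOQ₁ = √(2×7,500×245/44.8000) = 286.41  (< 680, feasible at tier 1)
EOQ₂ = √(2×7,500×245/44.5408) = 287.24  (< 680 → use Q = 680 at tier-2 price)
TC(tier 1 (EOQ₁), Q≈286.4) = $1,062,831.21
TC(tier 2, Q≈680.0) = $1,061,771.08
Minimum at tier 2: $1,061,771.08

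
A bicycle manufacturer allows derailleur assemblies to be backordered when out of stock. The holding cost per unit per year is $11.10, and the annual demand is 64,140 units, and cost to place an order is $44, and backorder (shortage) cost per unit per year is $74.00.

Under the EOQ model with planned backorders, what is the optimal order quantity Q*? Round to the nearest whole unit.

Q* = √(2DS/H) · √((H + b)/b)
   = √(2 × 64,140 × 44 / 11.1) · √((11.1 + 74) / 74)
   = 713.090 × 1.0724 ≈ 764.70

765 units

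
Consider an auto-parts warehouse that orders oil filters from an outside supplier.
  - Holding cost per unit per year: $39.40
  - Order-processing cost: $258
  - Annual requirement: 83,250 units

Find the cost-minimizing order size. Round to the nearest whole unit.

1,044 units

Q* = √(2·D·S / H) = √(2·83,250·258 / 39.4) = √1,090,279.2 ≈ 1,044.16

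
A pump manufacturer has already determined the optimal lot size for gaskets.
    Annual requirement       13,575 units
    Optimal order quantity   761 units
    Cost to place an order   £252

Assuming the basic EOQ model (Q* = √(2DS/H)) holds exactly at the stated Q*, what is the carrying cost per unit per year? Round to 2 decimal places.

EOQ relation: Q² = 2DS/H, so rearrange for the unknown.
H = 2DS / Q² = 2 × 13,575 × 252 / 761² = 11.8141

£11.81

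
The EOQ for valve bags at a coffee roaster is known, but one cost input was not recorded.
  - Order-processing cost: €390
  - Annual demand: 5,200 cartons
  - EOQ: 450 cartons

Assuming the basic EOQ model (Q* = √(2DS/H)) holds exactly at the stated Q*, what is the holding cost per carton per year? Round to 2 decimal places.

€20.03

EOQ relation: Q² = 2DS/H, so rearrange for the unknown.
H = 2DS / Q² = 2 × 5,200 × 390 / 450² = 20.0296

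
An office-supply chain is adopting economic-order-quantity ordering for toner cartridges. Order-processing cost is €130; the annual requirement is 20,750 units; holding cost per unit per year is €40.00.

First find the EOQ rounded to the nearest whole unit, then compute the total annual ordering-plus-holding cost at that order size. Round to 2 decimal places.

€14,690.14

EOQ = √(2DS/H) = √(2 × 20,750 × 130 / 40)
    = √(134,875.00) ≈ 367.25 → Q = 367 units
Annual ordering cost = (D/Q)·S = (20,750/367) × 130 = €7,350.14
Annual holding cost  = (Q/2)·H = (367/2) × 40 = €7,340.00
Total = €7,350.14 + €7,340.00 = €14,690.14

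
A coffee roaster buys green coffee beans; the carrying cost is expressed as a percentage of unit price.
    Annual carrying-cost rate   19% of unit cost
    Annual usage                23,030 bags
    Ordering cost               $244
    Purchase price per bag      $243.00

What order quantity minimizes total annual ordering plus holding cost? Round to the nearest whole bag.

493 bags

Carrying cost H = $243 × 19% = $46.1700/bag/yr
2DS/H = 2·23,030·244/46.17 = 243,418.67
EOQ = √243,418.67 ≈ 493.37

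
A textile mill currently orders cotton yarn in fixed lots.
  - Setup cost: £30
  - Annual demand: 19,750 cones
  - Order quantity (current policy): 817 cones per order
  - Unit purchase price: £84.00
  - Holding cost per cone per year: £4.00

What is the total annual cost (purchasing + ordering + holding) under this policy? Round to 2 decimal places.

£1,661,359.21

Ordering: D/Q × S = 19,750/817 × £30 = £725.21
Holding:  Q/2 × H = 817/2 × £4 = £1,634.00
Purchase cost = D·C = 19,750 × 84 = £1,659,000.00
Total = £725.21 + £1,634.00 + £1,659,000.00 = £1,661,359.21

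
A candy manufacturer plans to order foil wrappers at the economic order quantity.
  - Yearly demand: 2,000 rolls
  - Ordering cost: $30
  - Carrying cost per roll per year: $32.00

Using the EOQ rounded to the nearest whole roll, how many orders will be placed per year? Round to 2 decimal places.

Optimal lot size Q* = (2 × 2,000 × $30 / $32)^½ ≈ 61.24 → Q = 61
Orders per year = D/Q = 2,000 / 61 = 32.787

32.79 orders per year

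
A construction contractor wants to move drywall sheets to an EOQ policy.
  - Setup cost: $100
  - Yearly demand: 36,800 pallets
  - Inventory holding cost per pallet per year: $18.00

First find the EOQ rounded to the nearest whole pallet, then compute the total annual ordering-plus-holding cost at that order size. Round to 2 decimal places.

EOQ = √(2DS/H) = √(2 × 36,800 × 100 / 18)
    = √(408,888.89) ≈ 639.44 → Q = 639 pallets
Orders/yr = 36,800/639 = 57.590; ordering cost = 57.590 × $100 = $5,759.00
Average inventory = 639/2 = 319.5; holding cost = 319.5 × $18 = $5,751.00
Total = $5,759.00 + $5,751.00 = $11,510.00

$11,510.00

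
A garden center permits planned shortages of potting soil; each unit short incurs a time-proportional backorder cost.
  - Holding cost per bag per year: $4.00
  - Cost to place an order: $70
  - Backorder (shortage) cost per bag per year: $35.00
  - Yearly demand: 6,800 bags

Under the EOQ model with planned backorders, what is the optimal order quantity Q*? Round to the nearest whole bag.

Q* = √(2DS/H) · √((H + b)/b)
   = √(2 × 6,800 × 70 / 4) · √((4 + 35) / 35)
   = 487.852 × 1.0556 ≈ 514.98

515 bags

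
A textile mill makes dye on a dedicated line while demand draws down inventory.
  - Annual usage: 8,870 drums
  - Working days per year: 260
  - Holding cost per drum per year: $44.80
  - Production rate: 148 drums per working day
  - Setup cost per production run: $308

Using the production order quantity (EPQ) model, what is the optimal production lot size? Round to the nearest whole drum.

398 drums

d = 8,870/260 = 34.1154 drums/day;  effective holding cost H(1 − d/p) = 44.8·(1 − 34.1154/148) = 34.47318
Q* = √(2DS / H_eff) = √(2·8,870·308 / 34.47318) ≈ 398.12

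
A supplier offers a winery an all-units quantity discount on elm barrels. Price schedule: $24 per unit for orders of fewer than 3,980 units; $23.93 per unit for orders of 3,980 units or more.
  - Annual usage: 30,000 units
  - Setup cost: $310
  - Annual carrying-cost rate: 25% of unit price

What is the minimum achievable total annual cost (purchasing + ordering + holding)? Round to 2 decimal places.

$730,564.09

H₁ = 25%×$24 = $6.0000;  H₂ = 25%×$23.93 = $5.9825
EOQ₁ = √(2×30,000×310/6.0000) = 1,760.68  (< 3,980, feasible at tier 1)
EOQ₂ = √(2×30,000×310/5.9825) = 1,763.25  (< 3,980 → use Q = 3,980 at tier-2 price)
TC(tier 1 (EOQ₁), Q≈1,760.7) = $730,564.09
TC(tier 2, Q≈3,980.0) = $732,141.86
Minimum at tier 1 (EOQ₁): $730,564.09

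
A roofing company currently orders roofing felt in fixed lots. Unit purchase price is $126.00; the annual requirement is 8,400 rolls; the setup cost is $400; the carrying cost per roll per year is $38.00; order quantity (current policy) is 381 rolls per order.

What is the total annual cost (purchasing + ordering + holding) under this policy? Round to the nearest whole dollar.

$1,074,458

Orders/yr = 8,400/381 = 22.047; ordering cost = 22.047 × $400 = $8,818.90
Average inventory = 381/2 = 190.5; holding cost = 190.5 × $38 = $7,239.00
Purchase cost = D·C = 8,400 × 126 = $1,058,400.00
Total = $8,818.90 + $7,239.00 + $1,058,400.00 = $1,074,457.90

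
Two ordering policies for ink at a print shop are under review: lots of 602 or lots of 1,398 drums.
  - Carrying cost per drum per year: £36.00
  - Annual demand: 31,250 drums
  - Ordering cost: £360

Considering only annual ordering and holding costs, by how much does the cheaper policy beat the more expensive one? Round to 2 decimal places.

£3,687.50

Annual cost at Q: ordering D·S/Q plus holding Q·H/2.
TC(602) = (31,250/602)×360 + (602/2)×36 = £29,523.71
TC(1,398) = (31,250/1,398)×360 + (1,398/2)×36 = £33,211.21
|ΔTC| = |£29,523.71 − £33,211.21| = £3,687.50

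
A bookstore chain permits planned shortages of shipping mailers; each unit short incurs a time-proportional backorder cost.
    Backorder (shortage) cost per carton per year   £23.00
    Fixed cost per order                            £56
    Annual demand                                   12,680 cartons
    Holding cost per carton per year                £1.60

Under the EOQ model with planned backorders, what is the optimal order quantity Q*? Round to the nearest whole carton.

974 cartons

Basic EOQ = √(2·12,680·56/1.6) = 942.125
Backorder adjustment √((H+b)/b) = √((1.6+23)/23) = 1.0342
Q* = 942.125 × 1.0342 ≈ 974.34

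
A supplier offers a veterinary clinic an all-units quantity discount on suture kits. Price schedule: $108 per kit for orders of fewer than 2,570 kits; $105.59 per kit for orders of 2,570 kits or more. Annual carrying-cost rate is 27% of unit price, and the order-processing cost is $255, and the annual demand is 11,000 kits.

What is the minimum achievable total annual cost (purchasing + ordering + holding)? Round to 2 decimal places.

H₁ = 27%×$108 = $29.1600;  H₂ = 27%×$105.59 = $28.5093
EOQ₁ = √(2×11,000×255/29.1600) = 438.62  (< 2,570, feasible at tier 1)
EOQ₂ = √(2×11,000×255/28.5093) = 443.60  (< 2,570 → use Q = 2,570 at tier-2 price)
TC(tier 1 (EOQ₁), Q≈438.6) = $1,200,790.14
TC(tier 2, Q≈2,570.0) = $1,199,215.89
Minimum at tier 2: $1,199,215.89

$1,199,215.89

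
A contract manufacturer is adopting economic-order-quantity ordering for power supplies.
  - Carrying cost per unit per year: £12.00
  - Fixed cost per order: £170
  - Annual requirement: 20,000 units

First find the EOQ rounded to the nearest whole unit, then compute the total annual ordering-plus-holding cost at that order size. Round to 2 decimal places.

£9,033.27

Optimal lot size Q* = (2 × 20,000 × £170 / £12)^½ ≈ 752.77 → Q = 753 units
Orders/yr = 20,000/753 = 26.560; ordering cost = 26.560 × £170 = £4,515.27
Average inventory = 753/2 = 376.5; holding cost = 376.5 × £12 = £4,518.00
Total = £4,515.27 + £4,518.00 = £9,033.27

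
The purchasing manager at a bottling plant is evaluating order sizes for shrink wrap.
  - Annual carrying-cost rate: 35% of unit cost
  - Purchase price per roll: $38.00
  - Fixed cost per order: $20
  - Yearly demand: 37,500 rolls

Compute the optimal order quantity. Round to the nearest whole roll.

H = i·C = 0.35 × $38 = $13.3000 per roll-year
EOQ = √(2DS/H) = √(2 × 37,500 × 20 / 13.3)
    = √(112,781.95) ≈ 335.83

336 rolls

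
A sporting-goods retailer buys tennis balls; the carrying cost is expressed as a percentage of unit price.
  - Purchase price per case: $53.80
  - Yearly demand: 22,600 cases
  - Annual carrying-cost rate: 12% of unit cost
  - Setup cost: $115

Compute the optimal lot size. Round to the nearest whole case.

Holding cost per case per year: H = 12% × $53.8 = $6.4560
2DS/H = 2·22,600·115/6.456 = 805,142.50
EOQ = √805,142.50 ≈ 897.30

897 cases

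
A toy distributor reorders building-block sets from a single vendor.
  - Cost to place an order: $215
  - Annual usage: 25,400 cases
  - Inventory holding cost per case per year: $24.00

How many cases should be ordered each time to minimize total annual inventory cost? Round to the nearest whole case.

675 cases

2DS/H = 2·25,400·215/24 = 455,083.33
EOQ = √455,083.33 ≈ 674.60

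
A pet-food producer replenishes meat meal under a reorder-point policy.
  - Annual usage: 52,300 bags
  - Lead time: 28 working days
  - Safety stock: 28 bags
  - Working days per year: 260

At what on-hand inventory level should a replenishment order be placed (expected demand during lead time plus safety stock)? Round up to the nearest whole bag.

5,661 bags

Daily demand d = 52,300 / 260 = 201.154 bags/day
Demand during lead time = 201.154 × 28 = 5,632.31
Reorder point = 5,632.31 + 28 = 5,660.31 → round up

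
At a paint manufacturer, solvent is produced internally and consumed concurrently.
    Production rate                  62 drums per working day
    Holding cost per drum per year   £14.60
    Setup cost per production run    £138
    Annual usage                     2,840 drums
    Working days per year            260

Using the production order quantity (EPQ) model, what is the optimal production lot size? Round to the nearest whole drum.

Daily demand d = 2,840/260 = 10.923; p = 62; 1 − d/p = 0.82382
EPQ = √(2DS / (H(1 − d/p)))
    = √(2 × 2,840 × 138 / (14.6 × 0.82382)) ≈ 255.28

255 drums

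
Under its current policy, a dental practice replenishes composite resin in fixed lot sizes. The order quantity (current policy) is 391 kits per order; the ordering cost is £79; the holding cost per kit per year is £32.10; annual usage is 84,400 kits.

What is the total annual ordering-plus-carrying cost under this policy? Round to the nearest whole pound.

£23,328

Annual ordering cost = (D/Q)·S = (84,400/391) × 79 = £17,052.69
Annual holding cost  = (Q/2)·H = (391/2) × 32.1 = £6,275.55
Total = £17,052.69 + £6,275.55 = £23,328.24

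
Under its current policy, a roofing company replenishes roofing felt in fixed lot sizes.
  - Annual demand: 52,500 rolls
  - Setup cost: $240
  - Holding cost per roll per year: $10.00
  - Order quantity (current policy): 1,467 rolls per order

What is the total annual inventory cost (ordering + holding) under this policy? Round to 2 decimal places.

Ordering: D/Q × S = 52,500/1,467 × $240 = $8,588.96
Holding:  Q/2 × H = 1,467/2 × $10 = $7,335.00
Total = $8,588.96 + $7,335.00 = $15,923.96

$15,923.96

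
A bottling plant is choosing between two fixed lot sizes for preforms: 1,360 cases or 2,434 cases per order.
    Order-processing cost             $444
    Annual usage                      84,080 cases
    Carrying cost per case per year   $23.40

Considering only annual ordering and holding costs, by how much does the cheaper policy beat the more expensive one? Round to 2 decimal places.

For each Q, cost = (D/Q)·S + (Q/2)·H.
TC(1,360) = (84,080/1,360)×444 + (1,360/2)×23.4 = $43,361.65
TC(2,434) = (84,080/2,434)×444 + (2,434/2)×23.4 = $43,815.32
|ΔTC| = |$43,361.65 − $43,815.32| = $453.67

$453.67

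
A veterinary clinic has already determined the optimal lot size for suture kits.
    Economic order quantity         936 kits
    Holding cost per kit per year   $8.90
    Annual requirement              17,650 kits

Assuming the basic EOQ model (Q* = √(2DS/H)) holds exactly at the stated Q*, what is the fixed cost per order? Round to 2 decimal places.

EOQ relation: Q² = 2DS/H, so rearrange for the unknown.
S = Q²H / (2D) = 936² × 8.9 / (2 × 17,650) = 220.8854

$220.89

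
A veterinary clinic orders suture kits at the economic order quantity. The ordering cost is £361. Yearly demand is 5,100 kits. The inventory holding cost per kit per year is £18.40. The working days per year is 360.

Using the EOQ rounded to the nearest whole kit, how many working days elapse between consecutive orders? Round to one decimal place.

31.6 days

EOQ = √(2DS/H) = √(2 × 5,100 × 361 / 18.4)
    = √(200,119.57) ≈ 447.35 → Q = 447 kits
T = Q/D × 360 days = 447/5,100 × 360 = 31.553 days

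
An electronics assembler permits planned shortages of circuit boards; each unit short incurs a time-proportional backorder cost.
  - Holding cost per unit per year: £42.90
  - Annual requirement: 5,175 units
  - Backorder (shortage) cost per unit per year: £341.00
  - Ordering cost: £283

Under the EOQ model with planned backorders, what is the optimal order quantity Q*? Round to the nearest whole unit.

Q* = √(2DS/H) · √((H + b)/b)
   = √(2 × 5,175 × 283 / 42.9) · √((42.9 + 341) / 341)
   = 261.297 × 1.0610 ≈ 277.25

277 units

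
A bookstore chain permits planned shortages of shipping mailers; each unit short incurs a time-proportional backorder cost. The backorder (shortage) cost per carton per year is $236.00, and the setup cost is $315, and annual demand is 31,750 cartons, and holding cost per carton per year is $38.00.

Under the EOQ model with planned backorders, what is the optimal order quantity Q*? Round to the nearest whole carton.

782 cartons

Basic EOQ = √(2·31,750·315/38) = 725.522
Backorder adjustment √((H+b)/b) = √((38+236)/236) = 1.0775
Q* = 725.522 × 1.0775 ≈ 781.75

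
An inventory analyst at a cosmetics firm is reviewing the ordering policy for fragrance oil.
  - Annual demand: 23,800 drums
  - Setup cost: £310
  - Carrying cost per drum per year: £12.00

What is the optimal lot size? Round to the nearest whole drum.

EOQ = √(2DS/H) = √(2 × 23,800 × 310 / 12)
    = √(1,229,666.67) ≈ 1,108.90

1,109 drums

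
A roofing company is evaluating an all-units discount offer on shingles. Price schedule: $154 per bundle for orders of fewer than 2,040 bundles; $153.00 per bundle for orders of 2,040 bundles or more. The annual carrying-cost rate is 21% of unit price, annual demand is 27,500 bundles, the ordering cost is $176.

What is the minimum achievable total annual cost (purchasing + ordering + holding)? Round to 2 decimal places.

H₁ = 21%×$154 = $32.3400;  H₂ = 21%×$153.00 = $32.1300
EOQ₁ = √(2×27,500×176/32.3400) = 547.10  (< 2,040, feasible at tier 1)
EOQ₂ = √(2×27,500×176/32.1300) = 548.89  (< 2,040 → use Q = 2,040 at tier-2 price)
TC(tier 1 (EOQ₁), Q≈547.1) = $4,252,693.25
TC(tier 2, Q≈2,040.0) = $4,242,645.15
Minimum at tier 2: $4,242,645.15

$4,242,645.15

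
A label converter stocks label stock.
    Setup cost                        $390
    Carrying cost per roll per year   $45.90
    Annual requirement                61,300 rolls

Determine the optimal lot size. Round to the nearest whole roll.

2DS/H = 2·61,300·390/45.9 = 1,041,699.35
EOQ = √1,041,699.35 ≈ 1,020.64

1,021 rolls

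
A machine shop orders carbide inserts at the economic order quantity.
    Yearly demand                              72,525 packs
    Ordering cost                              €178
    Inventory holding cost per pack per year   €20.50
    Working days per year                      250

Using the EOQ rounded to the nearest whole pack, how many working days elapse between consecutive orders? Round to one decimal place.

3.9 days

Optimal lot size Q* = (2 × 72,525 × €178 / €20.5)^½ ≈ 1,122.26 → Q = 1,122 packs
Cycle time = (working days × Q)/D = (250 × 1,122) / 72,525 = 3.868 days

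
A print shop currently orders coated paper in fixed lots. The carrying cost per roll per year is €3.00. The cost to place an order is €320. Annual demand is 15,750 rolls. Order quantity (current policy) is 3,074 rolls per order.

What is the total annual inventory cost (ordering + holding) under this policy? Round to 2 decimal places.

€6,250.56

Annual ordering cost = (D/Q)·S = (15,750/3,074) × 320 = €1,639.56
Annual holding cost  = (Q/2)·H = (3,074/2) × 3 = €4,611.00
Total = €1,639.56 + €4,611.00 = €6,250.56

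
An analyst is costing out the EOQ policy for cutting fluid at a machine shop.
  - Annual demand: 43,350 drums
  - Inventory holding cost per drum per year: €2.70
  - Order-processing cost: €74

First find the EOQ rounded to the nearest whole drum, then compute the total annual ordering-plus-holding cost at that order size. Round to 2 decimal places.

EOQ = √(2DS/H) = √(2 × 43,350 × 74 / 2.7)
    = √(2,376,222.22) ≈ 1,541.50 → Q = 1,541 drums
Orders/yr = 43,350/1,541 = 28.131; ordering cost = 28.131 × €74 = €2,081.70
Average inventory = 1,541/2 = 770.5; holding cost = 770.5 × €2.7 = €2,080.35
Total = €2,081.70 + €2,080.35 = €4,162.05

€4,162.05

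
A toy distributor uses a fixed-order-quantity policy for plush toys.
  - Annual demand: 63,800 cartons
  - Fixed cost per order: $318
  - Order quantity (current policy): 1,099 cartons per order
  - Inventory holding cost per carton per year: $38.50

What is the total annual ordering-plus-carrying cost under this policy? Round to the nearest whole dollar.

$39,617

Orders/yr = 63,800/1,099 = 58.053; ordering cost = 58.053 × $318 = $18,460.78
Average inventory = 1,099/2 = 549.5; holding cost = 549.5 × $38.5 = $21,155.75
Total = $18,460.78 + $21,155.75 = $39,616.53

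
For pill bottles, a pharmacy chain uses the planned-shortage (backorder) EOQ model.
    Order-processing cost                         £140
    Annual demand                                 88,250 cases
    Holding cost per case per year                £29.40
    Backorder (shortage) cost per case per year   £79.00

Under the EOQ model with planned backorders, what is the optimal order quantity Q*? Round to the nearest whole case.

Q* = √(2DS/H) · √((H + b)/b)
   = √(2 × 88,250 × 140 / 29.4) · √((29.4 + 79) / 79)
   = 916.775 × 1.1714 ≈ 1,073.90

1,074 cases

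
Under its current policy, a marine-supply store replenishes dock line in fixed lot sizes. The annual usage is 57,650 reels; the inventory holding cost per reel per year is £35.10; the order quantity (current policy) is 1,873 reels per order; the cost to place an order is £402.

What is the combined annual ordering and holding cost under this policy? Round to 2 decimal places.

£45,244.51

Orders/yr = 57,650/1,873 = 30.779; ordering cost = 30.779 × £402 = £12,373.36
Average inventory = 1,873/2 = 936.5; holding cost = 936.5 × £35.1 = £32,871.15
Total = £12,373.36 + £32,871.15 = £45,244.51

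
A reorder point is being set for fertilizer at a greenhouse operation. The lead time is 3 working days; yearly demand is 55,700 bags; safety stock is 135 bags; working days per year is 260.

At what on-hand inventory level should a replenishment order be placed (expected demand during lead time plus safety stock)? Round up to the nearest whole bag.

778 bags

Daily demand d = 55,700 / 260 = 214.231 bags/day
Demand during lead time = 214.231 × 3 = 642.69
Reorder point = 642.69 + 135 = 777.69 → round up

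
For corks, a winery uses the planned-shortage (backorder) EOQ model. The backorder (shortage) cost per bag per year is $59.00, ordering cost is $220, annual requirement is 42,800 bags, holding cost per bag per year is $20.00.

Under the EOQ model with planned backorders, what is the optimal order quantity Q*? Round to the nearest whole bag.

Basic EOQ = √(2·42,800·220/20) = 970.361
Backorder adjustment √((H+b)/b) = √((20+59)/59) = 1.1571
Q* = 970.361 × 1.1571 ≈ 1,122.85

1,123 bags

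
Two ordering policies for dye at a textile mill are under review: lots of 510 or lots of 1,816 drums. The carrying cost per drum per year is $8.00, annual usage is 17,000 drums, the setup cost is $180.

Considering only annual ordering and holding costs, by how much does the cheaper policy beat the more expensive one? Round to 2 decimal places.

$909.02

For each Q, cost = (D/Q)·S + (Q/2)·H.
TC(510) = (17,000/510)×180 + (510/2)×8 = $8,040.00
TC(1,816) = (17,000/1,816)×180 + (1,816/2)×8 = $8,949.02
|ΔTC| = |$8,040.00 − $8,949.02| = $909.02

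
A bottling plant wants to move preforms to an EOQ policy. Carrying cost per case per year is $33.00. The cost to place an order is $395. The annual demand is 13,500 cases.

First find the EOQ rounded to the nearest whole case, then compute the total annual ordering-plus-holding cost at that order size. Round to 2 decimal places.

$18,760.20

Optimal lot size Q* = (2 × 13,500 × $395 / $33)^½ ≈ 568.49 → Q = 568 cases
Orders/yr = 13,500/568 = 23.768; ordering cost = 23.768 × $395 = $9,388.20
Average inventory = 568/2 = 284; holding cost = 284 × $33 = $9,372.00
Total = $9,388.20 + $9,372.00 = $18,760.20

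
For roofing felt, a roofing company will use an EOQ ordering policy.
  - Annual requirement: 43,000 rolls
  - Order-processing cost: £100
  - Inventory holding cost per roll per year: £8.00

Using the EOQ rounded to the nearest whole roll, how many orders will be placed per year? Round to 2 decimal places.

2DS/H = 2·43,000·100/8 = 1,075,000.00
EOQ = √1,075,000.00 ≈ 1,036.82 → Q = 1,037
Orders per year = D/Q = 43,000 / 1,037 = 41.466

41.47 orders per year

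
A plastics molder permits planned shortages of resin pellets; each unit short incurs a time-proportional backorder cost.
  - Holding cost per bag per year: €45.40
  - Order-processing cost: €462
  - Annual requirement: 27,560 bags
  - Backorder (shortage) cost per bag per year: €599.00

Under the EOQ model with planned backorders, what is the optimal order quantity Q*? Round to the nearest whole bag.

777 bags

Q* = √(2DS/H) · √((H + b)/b)
   = √(2 × 27,560 × 462 / 45.4) · √((45.4 + 599) / 599)
   = 748.941 × 1.0372 ≈ 776.81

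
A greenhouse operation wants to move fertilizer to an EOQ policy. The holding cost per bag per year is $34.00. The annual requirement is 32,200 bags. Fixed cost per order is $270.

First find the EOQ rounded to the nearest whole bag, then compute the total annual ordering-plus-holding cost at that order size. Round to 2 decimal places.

$24,314.44

2DS/H = 2·32,200·270/34 = 511,411.76
EOQ = √511,411.76 ≈ 715.13 → Q = 715 bags
Orders/yr = 32,200/715 = 45.035; ordering cost = 45.035 × $270 = $12,159.44
Average inventory = 715/2 = 357.5; holding cost = 357.5 × $34 = $12,155.00
Total = $12,159.44 + $12,155.00 = $24,314.44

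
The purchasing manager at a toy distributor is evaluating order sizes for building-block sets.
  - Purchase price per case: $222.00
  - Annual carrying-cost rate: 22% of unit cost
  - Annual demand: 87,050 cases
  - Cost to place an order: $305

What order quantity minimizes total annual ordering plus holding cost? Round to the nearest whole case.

Carrying cost H = $222 × 22% = $48.8400/case/yr
2DS/H = 2·87,050·305/48.84 = 1,087,233.82
EOQ = √1,087,233.82 ≈ 1,042.71

1,043 cases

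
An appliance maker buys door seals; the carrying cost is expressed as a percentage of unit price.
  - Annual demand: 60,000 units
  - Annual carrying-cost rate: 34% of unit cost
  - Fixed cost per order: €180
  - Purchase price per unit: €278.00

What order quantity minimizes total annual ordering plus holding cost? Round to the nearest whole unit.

Carrying cost H = €278 × 34% = €94.5200/unit/yr
Q* = √(2·D·S / H) = √(2·60,000·180 / 94.52) = √228,523.1 ≈ 478.04

478 units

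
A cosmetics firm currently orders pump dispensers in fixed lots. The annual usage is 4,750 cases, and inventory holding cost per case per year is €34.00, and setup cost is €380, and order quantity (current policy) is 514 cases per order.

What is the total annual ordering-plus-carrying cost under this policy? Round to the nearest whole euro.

Ordering: D/Q × S = 4,750/514 × €380 = €3,511.67
Holding:  Q/2 × H = 514/2 × €34 = €8,738.00
Total = €3,511.67 + €8,738.00 = €12,249.67

€12,250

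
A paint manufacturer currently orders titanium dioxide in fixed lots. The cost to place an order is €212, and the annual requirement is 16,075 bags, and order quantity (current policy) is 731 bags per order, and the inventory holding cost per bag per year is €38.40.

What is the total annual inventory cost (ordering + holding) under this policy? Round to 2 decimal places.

Ordering: D/Q × S = 16,075/731 × €212 = €4,661.97
Holding:  Q/2 × H = 731/2 × €38.4 = €14,035.20
Total = €4,661.97 + €14,035.20 = €18,697.17

€18,697.17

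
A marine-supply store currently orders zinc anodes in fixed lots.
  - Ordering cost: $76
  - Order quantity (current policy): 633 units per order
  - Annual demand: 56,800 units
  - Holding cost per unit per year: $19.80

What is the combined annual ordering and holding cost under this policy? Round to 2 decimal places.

Orders/yr = 56,800/633 = 89.731; ordering cost = 89.731 × $76 = $6,819.59
Average inventory = 633/2 = 316.5; holding cost = 316.5 × $19.8 = $6,266.70
Total = $6,819.59 + $6,266.70 = $13,086.29

$13,086.29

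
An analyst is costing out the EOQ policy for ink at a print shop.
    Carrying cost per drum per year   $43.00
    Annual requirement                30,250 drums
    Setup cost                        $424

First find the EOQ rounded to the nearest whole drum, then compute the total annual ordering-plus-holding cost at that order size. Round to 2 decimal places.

Q* = √(2·D·S / H) = √(2·30,250·424 / 43) = √596,558.1 ≈ 772.37 → Q = 772 drums
Orders/yr = 30,250/772 = 39.184; ordering cost = 39.184 × $424 = $16,613.99
Average inventory = 772/2 = 386; holding cost = 386 × $43 = $16,598.00
Total = $16,613.99 + $16,598.00 = $33,211.99

$33,211.99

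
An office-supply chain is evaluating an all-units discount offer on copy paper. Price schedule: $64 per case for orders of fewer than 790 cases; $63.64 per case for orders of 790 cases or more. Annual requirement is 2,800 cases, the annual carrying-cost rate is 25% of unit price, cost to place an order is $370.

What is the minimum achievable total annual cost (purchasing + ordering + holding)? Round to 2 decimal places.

$184,957.78

H₁ = 25%×$64 = $16.0000;  H₂ = 25%×$63.64 = $15.9100
EOQ₁ = √(2×2,800×370/16.0000) = 359.86  (< 790, feasible at tier 1)
EOQ₂ = √(2×2,800×370/15.9100) = 360.88  (< 790 → use Q = 790 at tier-2 price)
TC(tier 1 (EOQ₁), Q≈359.9) = $184,957.78
TC(tier 2, Q≈790.0) = $185,787.84
Minimum at tier 1 (EOQ₁): $184,957.78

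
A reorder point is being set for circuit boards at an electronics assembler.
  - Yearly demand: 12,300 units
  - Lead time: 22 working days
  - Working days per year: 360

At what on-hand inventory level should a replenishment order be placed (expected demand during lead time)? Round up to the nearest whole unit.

Daily demand d = 12,300 / 360 = 34.167 units/day
Demand during lead time = 34.167 × 22 = 751.67
Reorder point = 751.67 → round up

752 units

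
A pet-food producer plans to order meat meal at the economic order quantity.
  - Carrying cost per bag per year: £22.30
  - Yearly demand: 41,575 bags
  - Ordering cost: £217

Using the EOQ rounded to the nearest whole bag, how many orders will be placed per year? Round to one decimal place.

46.2 orders per year

2DS/H = 2·41,575·217/22.3 = 809,127.80
EOQ = √809,127.80 ≈ 899.52 → Q = 900
N = D/Q = 41,575/900 ≈ 46.194 orders/yr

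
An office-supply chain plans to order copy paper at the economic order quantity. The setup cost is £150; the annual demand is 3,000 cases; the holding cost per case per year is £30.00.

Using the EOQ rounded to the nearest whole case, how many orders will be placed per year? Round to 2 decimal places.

17.34 orders per year

2DS/H = 2·3,000·150/30 = 30,000.00
EOQ = √30,000.00 ≈ 173.21 → Q = 173
N = D/Q = 3,000/173 ≈ 17.341 orders/yr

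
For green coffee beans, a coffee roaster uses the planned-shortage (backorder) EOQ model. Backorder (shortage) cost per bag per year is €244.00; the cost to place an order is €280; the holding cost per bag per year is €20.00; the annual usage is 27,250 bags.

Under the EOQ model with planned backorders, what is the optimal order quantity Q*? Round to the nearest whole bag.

Basic EOQ = √(2·27,250·280/20) = 873.499
Backorder adjustment √((H+b)/b) = √((20+244)/244) = 1.0402
Q* = 873.499 × 1.0402 ≈ 908.59

909 bags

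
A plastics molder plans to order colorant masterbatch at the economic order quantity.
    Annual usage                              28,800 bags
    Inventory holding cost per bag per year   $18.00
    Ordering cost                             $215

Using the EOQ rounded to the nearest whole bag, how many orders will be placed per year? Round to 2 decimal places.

Optimal lot size Q* = (2 × 28,800 × $215 / $18)^½ ≈ 829.46 → Q = 829
Orders per year = D/Q = 28,800 / 829 = 34.741

34.74 orders per year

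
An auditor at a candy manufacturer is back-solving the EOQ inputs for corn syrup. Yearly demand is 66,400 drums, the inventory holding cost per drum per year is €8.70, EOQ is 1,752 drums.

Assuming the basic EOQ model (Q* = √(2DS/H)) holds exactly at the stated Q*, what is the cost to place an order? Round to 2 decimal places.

From Q* = √(2DS/H) ⇒ Q*² = 2DS/H.
S = Q²H / (2D) = 1,752² × 8.7 / (2 × 66,400) = 201.0895

€201.09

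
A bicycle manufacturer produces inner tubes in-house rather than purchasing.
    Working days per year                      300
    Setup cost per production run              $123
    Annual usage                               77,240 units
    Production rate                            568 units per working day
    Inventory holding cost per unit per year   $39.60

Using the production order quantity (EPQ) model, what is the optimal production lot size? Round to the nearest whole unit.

937 units

Daily demand d = 77,240/300 = 257.467; p = 568; 1 − d/p = 0.54671
EPQ = √(2DS / (H(1 − d/p)))
    = √(2 × 77,240 × 123 / (39.6 × 0.54671)) ≈ 936.83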